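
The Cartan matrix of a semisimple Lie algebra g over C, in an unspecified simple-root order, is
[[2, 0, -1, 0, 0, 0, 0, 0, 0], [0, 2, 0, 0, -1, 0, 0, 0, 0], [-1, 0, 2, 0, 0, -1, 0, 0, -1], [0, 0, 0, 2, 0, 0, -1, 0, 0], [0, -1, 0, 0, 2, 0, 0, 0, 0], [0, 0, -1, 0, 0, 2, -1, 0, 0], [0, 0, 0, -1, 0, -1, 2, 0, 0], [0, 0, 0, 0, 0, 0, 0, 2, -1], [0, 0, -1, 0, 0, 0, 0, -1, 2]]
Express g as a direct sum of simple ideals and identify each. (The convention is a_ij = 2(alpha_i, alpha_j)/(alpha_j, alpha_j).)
type A_2 ⊕ type E_7

The diagram associated to this matrix has two connected components: the simple roots {alpha_2, alpha_5} form a chain of 2 nodes with single edges (A_2), and {alpha_1, alpha_3, alpha_4, alpha_6, alpha_7, alpha_8, alpha_9} form a chain of 6 nodes with one extra node attached to the third node from one end (E_7). A semisimple Lie algebra decomposes uniquely as the direct sum of simple ideals, one per connected component of its Dynkin diagram, so g ≅ A_2 ⊕ E_7 (dimension 8 + 133 = 141).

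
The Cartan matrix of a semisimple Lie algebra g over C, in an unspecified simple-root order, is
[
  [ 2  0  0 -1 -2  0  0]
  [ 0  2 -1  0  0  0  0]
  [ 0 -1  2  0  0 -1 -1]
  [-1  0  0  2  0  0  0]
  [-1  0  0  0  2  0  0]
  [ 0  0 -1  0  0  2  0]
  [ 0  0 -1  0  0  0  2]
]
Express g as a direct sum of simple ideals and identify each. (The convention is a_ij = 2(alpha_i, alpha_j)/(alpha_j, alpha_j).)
B_3 (so(7)) + D_4 (so(8))

The diagram associated to this matrix has two connected components: the simple roots {alpha_1, alpha_4, alpha_5} form a chain of 3 nodes with a double edge at one end; the terminal node there is the unique short simple root (B_3), and {alpha_2, alpha_3, alpha_6, alpha_7} form a chain of 2 nodes with a fork of two nodes at one end (D_4). A semisimple Lie algebra decomposes uniquely as the direct sum of simple ideals, one per connected component of its Dynkin diagram, so g ≅ B_3 ⊕ D_4 (dimension 21 + 28 = 49).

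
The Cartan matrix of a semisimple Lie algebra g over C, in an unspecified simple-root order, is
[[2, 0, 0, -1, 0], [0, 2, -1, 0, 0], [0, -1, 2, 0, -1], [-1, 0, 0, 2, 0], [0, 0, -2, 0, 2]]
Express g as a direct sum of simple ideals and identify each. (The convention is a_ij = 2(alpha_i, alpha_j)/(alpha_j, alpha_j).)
The diagram associated to this matrix has two connected components: the simple roots {alpha_1, alpha_4} form a chain of 2 nodes with single edges (A_2), and {alpha_2, alpha_3, alpha_5} form a chain of 3 nodes with a double edge at one end; the terminal node there is the unique long simple root (C_3). A semisimple Lie algebra decomposes uniquely as the direct sum of simple ideals, one per connected component of its Dynkin diagram, so g ≅ A_2 ⊕ C_3 (dimension 8 + 21 = 29).

A_2 + C_3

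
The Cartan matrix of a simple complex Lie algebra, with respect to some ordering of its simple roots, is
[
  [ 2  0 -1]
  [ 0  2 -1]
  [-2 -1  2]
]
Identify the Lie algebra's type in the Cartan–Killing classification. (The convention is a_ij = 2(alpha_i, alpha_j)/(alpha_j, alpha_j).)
The matrix has rank 3 with 2's on the diagonal. Reading the off-diagonal entries as Dynkin edges (a single edge where a_ij = a_ji = -1; a double or triple edge where a_ij * a_ji = 2 or 3), the diagram is a chain of 3 nodes with a double edge at one end; the terminal node there is the unique short simple root (B_3). One simple-root ordering that puts it in standard form is (alpha_2, alpha_3, alpha_1). So the algebra is type B_3, i.e. so(7).

type B_3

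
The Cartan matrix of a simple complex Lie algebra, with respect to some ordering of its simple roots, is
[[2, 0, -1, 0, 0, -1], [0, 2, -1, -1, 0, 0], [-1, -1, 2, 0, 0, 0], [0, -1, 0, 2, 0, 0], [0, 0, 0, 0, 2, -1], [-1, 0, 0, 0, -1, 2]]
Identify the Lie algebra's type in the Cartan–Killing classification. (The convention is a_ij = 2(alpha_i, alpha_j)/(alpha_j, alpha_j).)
The matrix has rank 6 with 2's on the diagonal. Reading the off-diagonal entries as Dynkin edges (a single edge where a_ij = a_ji = -1; a double or triple edge where a_ij * a_ji = 2 or 3), the diagram is a chain of 6 nodes with single edges (A_6). One simple-root ordering that puts it in standard form is (alpha_4, alpha_2, alpha_3, alpha_1, alpha_6, alpha_5). So the algebra is type A_6, i.e. sl(7).

A_6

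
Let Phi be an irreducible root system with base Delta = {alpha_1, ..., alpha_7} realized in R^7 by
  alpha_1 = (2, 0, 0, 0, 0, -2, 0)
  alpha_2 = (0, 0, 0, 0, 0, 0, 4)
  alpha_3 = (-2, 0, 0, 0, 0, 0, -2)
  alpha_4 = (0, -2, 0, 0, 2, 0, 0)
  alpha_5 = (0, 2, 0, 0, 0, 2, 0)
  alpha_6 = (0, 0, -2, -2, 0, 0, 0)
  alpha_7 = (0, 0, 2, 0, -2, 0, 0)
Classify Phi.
C7

Compute the Cartan integers a_ij = 2(alpha_i, alpha_j)/(alpha_j, alpha_j); the resulting 7x7 Cartan matrix is
[[2, 0, -1, 0, -1, 0, 0], [0, 2, -2, 0, 0, 0, 0], [-1, -1, 2, 0, 0, 0, 0], [0, 0, 0, 2, -1, 0, -1], [-1, 0, 0, -1, 2, 0, 0], [0, 0, 0, 0, 0, 2, -1], [0, 0, 0, -1, 0, -1, 2]].
The roots have two lengths (squared-length ratio 2:1); the short ones are alpha_{1,3,4,5,6,7}. The associated Dynkin diagram is a chain of 7 nodes with a double edge at one end; the terminal node there is the unique long simple root (C_7), so the type is C_7 (the algebra sp(14)).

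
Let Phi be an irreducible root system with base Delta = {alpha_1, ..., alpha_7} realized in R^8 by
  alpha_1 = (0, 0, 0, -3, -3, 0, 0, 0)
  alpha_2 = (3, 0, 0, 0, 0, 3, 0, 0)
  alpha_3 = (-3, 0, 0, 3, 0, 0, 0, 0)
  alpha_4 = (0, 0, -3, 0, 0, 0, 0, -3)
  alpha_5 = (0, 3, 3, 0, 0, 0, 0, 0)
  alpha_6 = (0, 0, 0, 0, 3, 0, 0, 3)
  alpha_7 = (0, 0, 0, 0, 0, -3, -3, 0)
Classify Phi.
type A_7

Compute the Cartan integers a_ij = 2(alpha_i, alpha_j)/(alpha_j, alpha_j); the resulting 7x7 Cartan matrix is
[[2, 0, -1, 0, 0, -1, 0], [0, 2, -1, 0, 0, 0, -1], [-1, -1, 2, 0, 0, 0, 0], [0, 0, 0, 2, -1, -1, 0], [0, 0, 0, -1, 2, 0, 0], [-1, 0, 0, -1, 0, 2, 0], [0, -1, 0, 0, 0, 0, 2]].
All simple roots have the same length, so the diagram is simply laced. The associated Dynkin diagram is a chain of 7 nodes with single edges (A_7), so the type is A_7 (the algebra sl(8)).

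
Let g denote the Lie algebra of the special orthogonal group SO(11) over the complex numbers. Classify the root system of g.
type B_5

This is so(11) with 11 odd, which has dimension 11(11-1)/2 = 55 and rank (11-1)/2 = 5. In the classification of classical Lie algebras, the orthogonal algebra so(2n+1) in an odd number of variables has type B_n; here n = 5, so the Dynkin diagram is a chain of 5 nodes with a double edge at one end; the terminal node there is the unique short simple root (B_5). Hence the type is B_5.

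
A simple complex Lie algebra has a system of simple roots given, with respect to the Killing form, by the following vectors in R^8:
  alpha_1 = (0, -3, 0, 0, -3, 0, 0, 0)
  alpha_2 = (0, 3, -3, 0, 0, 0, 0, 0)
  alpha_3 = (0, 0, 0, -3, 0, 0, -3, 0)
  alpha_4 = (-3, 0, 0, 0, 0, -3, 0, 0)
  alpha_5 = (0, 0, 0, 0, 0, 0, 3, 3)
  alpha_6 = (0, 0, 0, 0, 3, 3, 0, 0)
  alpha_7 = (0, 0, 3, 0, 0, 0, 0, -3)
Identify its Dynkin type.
A_7 (sl(8))

Compute the Cartan integers a_ij = 2(alpha_i, alpha_j)/(alpha_j, alpha_j); the resulting 7x7 Cartan matrix is
[[2, -1, 0, 0, 0, -1, 0], [-1, 2, 0, 0, 0, 0, -1], [0, 0, 2, 0, -1, 0, 0], [0, 0, 0, 2, 0, -1, 0], [0, 0, -1, 0, 2, 0, -1], [-1, 0, 0, -1, 0, 2, 0], [0, -1, 0, 0, -1, 0, 2]].
All simple roots have the same length, so the diagram is simply laced. The associated Dynkin diagram is a chain of 7 nodes with single edges (A_7), so the type is A_7 (the algebra sl(8)).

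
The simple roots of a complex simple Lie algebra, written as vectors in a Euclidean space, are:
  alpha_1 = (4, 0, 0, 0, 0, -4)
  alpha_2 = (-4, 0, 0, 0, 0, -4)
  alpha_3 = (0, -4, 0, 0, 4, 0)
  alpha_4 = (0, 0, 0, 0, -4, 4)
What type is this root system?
Compute the Cartan integers a_ij = 2(alpha_i, alpha_j)/(alpha_j, alpha_j); the resulting 4x4 Cartan matrix is
[[2, 0, 0, -1], [0, 2, 0, -1], [0, 0, 2, -1], [-1, -1, -1, 2]].
All simple roots have the same length, so the diagram is simply laced. The associated Dynkin diagram is a chain of 2 nodes with a fork of two nodes at one end (D_4), so the type is D_4 (the algebra so(8)).

D_4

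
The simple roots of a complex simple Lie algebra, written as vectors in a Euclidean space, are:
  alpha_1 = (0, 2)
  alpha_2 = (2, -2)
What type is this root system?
B_2 (so(5))

Compute the Cartan integers a_ij = 2(alpha_i, alpha_j)/(alpha_j, alpha_j); the resulting 2x2 Cartan matrix is
[[2, -1], [-2, 2]].
The roots have two lengths (squared-length ratio 2:1); the short ones are alpha_{1}. The associated Dynkin diagram is a chain of 2 nodes with a double edge at one end; the terminal node there is the unique short simple root (B_2), so the type is B_2 (the algebra so(5)).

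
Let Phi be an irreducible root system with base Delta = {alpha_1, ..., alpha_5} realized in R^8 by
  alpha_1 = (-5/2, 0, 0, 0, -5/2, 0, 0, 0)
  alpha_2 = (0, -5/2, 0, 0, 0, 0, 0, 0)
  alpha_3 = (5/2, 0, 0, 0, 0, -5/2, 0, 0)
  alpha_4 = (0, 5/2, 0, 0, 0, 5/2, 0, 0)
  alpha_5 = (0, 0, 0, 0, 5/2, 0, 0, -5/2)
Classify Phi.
Compute the Cartan integers a_ij = 2(alpha_i, alpha_j)/(alpha_j, alpha_j); the resulting 5x5 Cartan matrix is
[[2, 0, -1, 0, -1], [0, 2, 0, -1, 0], [-1, 0, 2, -1, 0], [0, -2, -1, 2, 0], [-1, 0, 0, 0, 2]].
The roots have two lengths (squared-length ratio 2:1); the short ones are alpha_{2}. The associated Dynkin diagram is a chain of 5 nodes with a double edge at one end; the terminal node there is the unique short simple root (B_5), so the type is B_5 (the algebra so(11)).

type B_5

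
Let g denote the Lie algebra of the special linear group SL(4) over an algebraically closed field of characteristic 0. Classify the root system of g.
A_3 (sl(4))

This is sl(4), which has dimension 4^2 - 1 = 15 and rank 4 - 1 = 3 (a Cartan subalgebra is the diagonal traceless matrices). In the classification of classical Lie algebras, the special linear algebra sl(n+1) has type A_n; here n = 3, so the Dynkin diagram is a chain of 3 nodes with single edges (A_3). Hence the type is A_3.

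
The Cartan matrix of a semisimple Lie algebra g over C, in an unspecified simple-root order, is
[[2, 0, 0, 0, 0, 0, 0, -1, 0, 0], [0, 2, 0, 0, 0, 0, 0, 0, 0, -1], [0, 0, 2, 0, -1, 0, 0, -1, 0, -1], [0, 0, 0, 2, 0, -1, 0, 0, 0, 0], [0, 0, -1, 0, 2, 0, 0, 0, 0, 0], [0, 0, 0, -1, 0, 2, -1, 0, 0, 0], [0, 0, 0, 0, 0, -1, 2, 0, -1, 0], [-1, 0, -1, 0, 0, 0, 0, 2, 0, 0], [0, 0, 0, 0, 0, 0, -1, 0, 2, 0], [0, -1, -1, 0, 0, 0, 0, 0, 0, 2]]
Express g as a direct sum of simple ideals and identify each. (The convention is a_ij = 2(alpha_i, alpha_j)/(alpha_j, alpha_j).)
type A_4 + type E_6

The diagram associated to this matrix has two connected components: the simple roots {alpha_4, alpha_6, alpha_7, alpha_9} form a chain of 4 nodes with single edges (A_4), and {alpha_1, alpha_2, alpha_3, alpha_5, alpha_8, alpha_10} form a chain of 5 nodes with one extra node attached to the third node from one end (E_6). A semisimple Lie algebra decomposes uniquely as the direct sum of simple ideals, one per connected component of its Dynkin diagram, so g ≅ A_4 ⊕ E_6 (dimension 24 + 78 = 102).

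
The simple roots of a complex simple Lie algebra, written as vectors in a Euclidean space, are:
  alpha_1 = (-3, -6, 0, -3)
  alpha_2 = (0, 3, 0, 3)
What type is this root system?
G2

Compute the Cartan integers a_ij = 2(alpha_i, alpha_j)/(alpha_j, alpha_j); the resulting 2x2 Cartan matrix is
[[2, -3], [-1, 2]].
The roots have two lengths (squared-length ratio 3:1); the short ones are alpha_{2}. The associated Dynkin diagram is two nodes joined by a triple edge (G_2), so the type is G_2.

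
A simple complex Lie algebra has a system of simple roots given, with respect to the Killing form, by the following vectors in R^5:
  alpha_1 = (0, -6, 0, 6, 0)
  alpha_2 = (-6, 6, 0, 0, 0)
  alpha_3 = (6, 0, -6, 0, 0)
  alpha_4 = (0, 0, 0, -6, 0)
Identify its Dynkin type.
B4

Compute the Cartan integers a_ij = 2(alpha_i, alpha_j)/(alpha_j, alpha_j); the resulting 4x4 Cartan matrix is
[[2, -1, 0, -2], [-1, 2, -1, 0], [0, -1, 2, 0], [-1, 0, 0, 2]].
The roots have two lengths (squared-length ratio 2:1); the short ones are alpha_{4}. The associated Dynkin diagram is a chain of 4 nodes with a double edge at one end; the terminal node there is the unique short simple root (B_4), so the type is B_4 (the algebra so(9)).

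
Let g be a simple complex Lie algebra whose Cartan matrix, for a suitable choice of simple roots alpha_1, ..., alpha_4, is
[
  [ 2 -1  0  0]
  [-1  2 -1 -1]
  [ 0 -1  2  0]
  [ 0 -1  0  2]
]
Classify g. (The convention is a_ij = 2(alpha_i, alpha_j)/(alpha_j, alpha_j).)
D_4

The matrix has rank 4 with 2's on the diagonal. Reading the off-diagonal entries as Dynkin edges (a single edge where a_ij = a_ji = -1; a double or triple edge where a_ij * a_ji = 2 or 3), the diagram is a chain of 2 nodes with a fork of two nodes at one end (D_4). One simple-root ordering that puts it in standard form is (alpha_1, alpha_2, alpha_3, alpha_4). So the algebra is type D_4, i.e. so(8).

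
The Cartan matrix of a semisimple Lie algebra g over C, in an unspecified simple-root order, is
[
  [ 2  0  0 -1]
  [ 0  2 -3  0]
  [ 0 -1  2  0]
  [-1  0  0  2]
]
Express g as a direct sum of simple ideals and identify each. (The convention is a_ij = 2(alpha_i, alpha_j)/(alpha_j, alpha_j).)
A_2 + G_2

The diagram associated to this matrix has two connected components: the simple roots {alpha_1, alpha_4} form a chain of 2 nodes with single edges (A_2), and {alpha_2, alpha_3} form two nodes joined by a triple edge (G_2). A semisimple Lie algebra decomposes uniquely as the direct sum of simple ideals, one per connected component of its Dynkin diagram, so g ≅ A_2 ⊕ G_2 (dimension 8 + 14 = 22).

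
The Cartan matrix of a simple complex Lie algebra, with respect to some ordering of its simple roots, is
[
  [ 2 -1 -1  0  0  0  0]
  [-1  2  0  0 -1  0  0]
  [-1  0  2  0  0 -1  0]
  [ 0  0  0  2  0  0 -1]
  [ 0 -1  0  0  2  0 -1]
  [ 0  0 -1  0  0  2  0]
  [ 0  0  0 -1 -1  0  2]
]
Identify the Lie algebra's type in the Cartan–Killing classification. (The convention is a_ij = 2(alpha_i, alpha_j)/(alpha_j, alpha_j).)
type A_7

The matrix has rank 7 with 2's on the diagonal. Reading the off-diagonal entries as Dynkin edges (a single edge where a_ij = a_ji = -1; a double or triple edge where a_ij * a_ji = 2 or 3), the diagram is a chain of 7 nodes with single edges (A_7). One simple-root ordering that puts it in standard form is (alpha_4, alpha_7, alpha_5, alpha_2, alpha_1, alpha_3, alpha_6). So the algebra is type A_7, i.e. sl(8).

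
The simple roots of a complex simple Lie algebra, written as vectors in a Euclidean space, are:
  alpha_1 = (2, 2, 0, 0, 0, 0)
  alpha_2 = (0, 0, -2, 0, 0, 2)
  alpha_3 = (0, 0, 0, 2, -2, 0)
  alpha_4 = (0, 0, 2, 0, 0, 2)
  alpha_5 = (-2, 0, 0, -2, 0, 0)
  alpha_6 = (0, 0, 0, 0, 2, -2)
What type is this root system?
type D_6

Compute the Cartan integers a_ij = 2(alpha_i, alpha_j)/(alpha_j, alpha_j); the resulting 6x6 Cartan matrix is
[[2, 0, 0, 0, -1, 0], [0, 2, 0, 0, 0, -1], [0, 0, 2, 0, -1, -1], [0, 0, 0, 2, 0, -1], [-1, 0, -1, 0, 2, 0], [0, -1, -1, -1, 0, 2]].
All simple roots have the same length, so the diagram is simply laced. The associated Dynkin diagram is a chain of 4 nodes with a fork of two nodes at one end (D_6), so the type is D_6 (the algebra so(12)).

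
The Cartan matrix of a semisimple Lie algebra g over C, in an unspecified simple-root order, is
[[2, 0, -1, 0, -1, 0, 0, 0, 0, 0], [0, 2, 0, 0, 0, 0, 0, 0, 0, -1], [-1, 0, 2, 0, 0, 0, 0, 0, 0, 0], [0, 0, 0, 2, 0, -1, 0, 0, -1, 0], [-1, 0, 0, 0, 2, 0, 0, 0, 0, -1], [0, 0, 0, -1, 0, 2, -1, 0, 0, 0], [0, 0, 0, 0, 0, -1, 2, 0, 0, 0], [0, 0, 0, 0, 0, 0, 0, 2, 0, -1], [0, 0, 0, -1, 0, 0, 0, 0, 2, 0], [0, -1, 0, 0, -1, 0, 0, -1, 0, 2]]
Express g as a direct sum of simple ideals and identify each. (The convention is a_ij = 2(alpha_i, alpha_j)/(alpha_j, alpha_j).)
type A_4 + type D_6

The diagram associated to this matrix has two connected components: the simple roots {alpha_4, alpha_6, alpha_7, alpha_9} form a chain of 4 nodes with single edges (A_4), and {alpha_1, alpha_2, alpha_3, alpha_5, alpha_8, alpha_10} form a chain of 4 nodes with a fork of two nodes at one end (D_6). A semisimple Lie algebra decomposes uniquely as the direct sum of simple ideals, one per connected component of its Dynkin diagram, so g ≅ A_4 ⊕ D_6 (dimension 24 + 66 = 90).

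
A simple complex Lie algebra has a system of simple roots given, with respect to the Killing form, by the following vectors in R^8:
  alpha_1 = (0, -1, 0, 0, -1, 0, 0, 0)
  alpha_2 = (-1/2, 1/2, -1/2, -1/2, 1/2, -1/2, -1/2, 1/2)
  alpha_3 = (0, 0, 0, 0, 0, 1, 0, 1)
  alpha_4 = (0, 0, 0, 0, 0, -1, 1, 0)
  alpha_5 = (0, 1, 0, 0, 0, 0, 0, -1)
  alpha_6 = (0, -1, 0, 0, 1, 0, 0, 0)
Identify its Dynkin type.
Compute the Cartan integers a_ij = 2(alpha_i, alpha_j)/(alpha_j, alpha_j); the resulting 6x6 Cartan matrix is
[[2, -1, 0, 0, -1, 0], [-1, 2, 0, 0, 0, 0], [0, 0, 2, -1, -1, 0], [0, 0, -1, 2, 0, 0], [-1, 0, -1, 0, 2, -1], [0, 0, 0, 0, -1, 2]].
All simple roots have the same length, so the diagram is simply laced. The associated Dynkin diagram is a chain of 5 nodes with one extra node attached to the third node from one end (E_6), so the type is E_6.

type E_6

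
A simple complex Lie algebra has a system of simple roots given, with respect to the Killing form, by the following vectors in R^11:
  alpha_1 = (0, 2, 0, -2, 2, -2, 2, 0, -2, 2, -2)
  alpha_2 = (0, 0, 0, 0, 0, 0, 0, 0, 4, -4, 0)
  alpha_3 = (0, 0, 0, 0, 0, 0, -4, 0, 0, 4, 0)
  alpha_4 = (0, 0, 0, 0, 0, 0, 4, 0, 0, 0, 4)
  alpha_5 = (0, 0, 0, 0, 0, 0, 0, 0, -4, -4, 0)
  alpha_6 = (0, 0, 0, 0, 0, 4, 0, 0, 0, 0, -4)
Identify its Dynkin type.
Compute the Cartan integers a_ij = 2(alpha_i, alpha_j)/(alpha_j, alpha_j); the resulting 6x6 Cartan matrix is
[[2, -1, 0, 0, 0, 0], [-1, 2, -1, 0, 0, 0], [0, -1, 2, -1, -1, 0], [0, 0, -1, 2, 0, -1], [0, 0, -1, 0, 2, 0], [0, 0, 0, -1, 0, 2]].
All simple roots have the same length, so the diagram is simply laced. The associated Dynkin diagram is a chain of 5 nodes with one extra node attached to the third node from one end (E_6), so the type is E_6.

E_6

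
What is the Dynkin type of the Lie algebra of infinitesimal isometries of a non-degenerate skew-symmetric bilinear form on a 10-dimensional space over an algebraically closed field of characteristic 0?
This is sp(10), which has dimension 10(10+1)/2 = 55 and rank 10/2 = 5. In the classification of classical Lie algebras, the symplectic algebra sp(2n) has type C_n; here n = 5, so the Dynkin diagram is a chain of 5 nodes with a double edge at one end; the terminal node there is the unique long simple root (C_5). Hence the type is C_5.

type C_5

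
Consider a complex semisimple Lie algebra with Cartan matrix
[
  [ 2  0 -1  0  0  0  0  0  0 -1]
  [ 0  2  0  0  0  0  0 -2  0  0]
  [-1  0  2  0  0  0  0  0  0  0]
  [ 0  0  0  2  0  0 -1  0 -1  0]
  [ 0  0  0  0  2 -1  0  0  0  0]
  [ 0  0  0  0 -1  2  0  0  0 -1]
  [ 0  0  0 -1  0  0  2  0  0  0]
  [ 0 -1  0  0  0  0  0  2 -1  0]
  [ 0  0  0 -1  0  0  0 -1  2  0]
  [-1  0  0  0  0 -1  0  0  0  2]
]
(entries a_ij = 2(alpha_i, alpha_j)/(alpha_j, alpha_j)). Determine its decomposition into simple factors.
A5 + C5

The diagram associated to this matrix has two connected components: the simple roots {alpha_1, alpha_3, alpha_5, alpha_6, alpha_10} form a chain of 5 nodes with single edges (A_5), and {alpha_2, alpha_4, alpha_7, alpha_8, alpha_9} form a chain of 5 nodes with a double edge at one end; the terminal node there is the unique long simple root (C_5). A semisimple Lie algebra decomposes uniquely as the direct sum of simple ideals, one per connected component of its Dynkin diagram, so g ≅ A_5 ⊕ C_5 (dimension 35 + 55 = 90).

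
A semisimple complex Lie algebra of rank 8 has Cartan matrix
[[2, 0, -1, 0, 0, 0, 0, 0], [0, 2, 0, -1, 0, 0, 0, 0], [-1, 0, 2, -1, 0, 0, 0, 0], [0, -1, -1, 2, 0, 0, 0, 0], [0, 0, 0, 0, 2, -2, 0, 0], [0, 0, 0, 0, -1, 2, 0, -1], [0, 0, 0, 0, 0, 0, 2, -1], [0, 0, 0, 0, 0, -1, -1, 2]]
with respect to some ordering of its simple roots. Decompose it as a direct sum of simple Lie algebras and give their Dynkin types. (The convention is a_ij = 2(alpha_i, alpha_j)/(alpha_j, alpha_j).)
A_4 (sl(5)) ⊕ C_4 (sp(8))

The diagram associated to this matrix has two connected components: the simple roots {alpha_1, alpha_2, alpha_3, alpha_4} form a chain of 4 nodes with single edges (A_4), and {alpha_5, alpha_6, alpha_7, alpha_8} form a chain of 4 nodes with a double edge at one end; the terminal node there is the unique long simple root (C_4). A semisimple Lie algebra decomposes uniquely as the direct sum of simple ideals, one per connected component of its Dynkin diagram, so g ≅ A_4 ⊕ C_4 (dimension 24 + 36 = 60).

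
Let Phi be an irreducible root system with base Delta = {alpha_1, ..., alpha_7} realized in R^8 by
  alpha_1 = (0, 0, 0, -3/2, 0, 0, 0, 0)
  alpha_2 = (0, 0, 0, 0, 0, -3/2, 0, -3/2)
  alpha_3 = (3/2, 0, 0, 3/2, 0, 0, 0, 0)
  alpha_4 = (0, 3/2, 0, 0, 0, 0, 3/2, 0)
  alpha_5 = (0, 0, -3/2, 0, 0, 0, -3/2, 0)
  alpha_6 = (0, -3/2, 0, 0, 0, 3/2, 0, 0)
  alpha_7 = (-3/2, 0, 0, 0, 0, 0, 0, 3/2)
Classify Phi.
Compute the Cartan integers a_ij = 2(alpha_i, alpha_j)/(alpha_j, alpha_j); the resulting 7x7 Cartan matrix is
[[2, 0, -1, 0, 0, 0, 0], [0, 2, 0, 0, 0, -1, -1], [-2, 0, 2, 0, 0, 0, -1], [0, 0, 0, 2, -1, -1, 0], [0, 0, 0, -1, 2, 0, 0], [0, -1, 0, -1, 0, 2, 0], [0, -1, -1, 0, 0, 0, 2]].
The roots have two lengths (squared-length ratio 2:1); the short ones are alpha_{1}. The associated Dynkin diagram is a chain of 7 nodes with a double edge at one end; the terminal node there is the unique short simple root (B_7), so the type is B_7 (the algebra so(15)).

B_7 (so(15))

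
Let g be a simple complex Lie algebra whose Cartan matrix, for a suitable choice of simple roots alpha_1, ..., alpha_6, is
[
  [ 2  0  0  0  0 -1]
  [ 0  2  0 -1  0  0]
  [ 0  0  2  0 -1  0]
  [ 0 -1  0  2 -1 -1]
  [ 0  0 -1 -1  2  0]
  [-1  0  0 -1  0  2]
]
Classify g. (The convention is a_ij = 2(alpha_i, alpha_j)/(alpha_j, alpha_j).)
E_6

The matrix has rank 6 with 2's on the diagonal. Reading the off-diagonal entries as Dynkin edges (a single edge where a_ij = a_ji = -1; a double or triple edge where a_ij * a_ji = 2 or 3), the diagram is a chain of 5 nodes with one extra node attached to the third node from one end (E_6). One simple-root ordering that puts it in standard form is (alpha_3, alpha_2, alpha_5, alpha_4, alpha_6, alpha_1). So the algebra is type E_6.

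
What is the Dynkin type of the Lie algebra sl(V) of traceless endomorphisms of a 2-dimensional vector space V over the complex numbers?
This is sl(2), which has dimension 2^2 - 1 = 3 and rank 2 - 1 = 1 (a Cartan subalgebra is the diagonal traceless matrices). In the classification of classical Lie algebras, the special linear algebra sl(n+1) has type A_n; here n = 1, so the Dynkin diagram is a chain of 1 nodes with single edges (A_1). Hence the type is A_1.

A_1 (sl(2))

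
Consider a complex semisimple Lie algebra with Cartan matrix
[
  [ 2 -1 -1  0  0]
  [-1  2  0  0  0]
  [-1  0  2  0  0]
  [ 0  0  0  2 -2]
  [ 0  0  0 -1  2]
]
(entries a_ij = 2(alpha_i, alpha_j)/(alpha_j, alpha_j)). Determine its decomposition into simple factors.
The diagram associated to this matrix has two connected components: the simple roots {alpha_1, alpha_2, alpha_3} form a chain of 3 nodes with single edges (A_3), and {alpha_4, alpha_5} form a chain of 2 nodes with a double edge at one end; the terminal node there is the unique short simple root (B_2). A semisimple Lie algebra decomposes uniquely as the direct sum of simple ideals, one per connected component of its Dynkin diagram, so g ≅ A_3 ⊕ B_2 (dimension 15 + 10 = 25).

type A_3 + type B_2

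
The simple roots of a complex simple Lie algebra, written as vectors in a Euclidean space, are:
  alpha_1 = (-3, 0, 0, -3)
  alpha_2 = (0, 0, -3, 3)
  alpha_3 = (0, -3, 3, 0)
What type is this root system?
A_3

Compute the Cartan integers a_ij = 2(alpha_i, alpha_j)/(alpha_j, alpha_j); the resulting 3x3 Cartan matrix is
[[2, -1, 0], [-1, 2, -1], [0, -1, 2]].
All simple roots have the same length, so the diagram is simply laced. The associated Dynkin diagram is a chain of 3 nodes with single edges (A_3), so the type is A_3 (the algebra sl(4)).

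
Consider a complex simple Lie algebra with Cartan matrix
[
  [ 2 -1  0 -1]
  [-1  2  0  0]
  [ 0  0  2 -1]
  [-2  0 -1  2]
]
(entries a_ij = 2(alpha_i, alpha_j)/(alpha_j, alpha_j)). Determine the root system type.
The matrix has rank 4 with 2's on the diagonal. Reading the off-diagonal entries as Dynkin edges (a single edge where a_ij = a_ji = -1; a double or triple edge where a_ij * a_ji = 2 or 3), the diagram is a chain of 4 nodes with a double edge between the middle two (F_4). One simple-root ordering that puts it in standard form is (alpha_3, alpha_4, alpha_1, alpha_2). So the algebra is type F_4.

F_4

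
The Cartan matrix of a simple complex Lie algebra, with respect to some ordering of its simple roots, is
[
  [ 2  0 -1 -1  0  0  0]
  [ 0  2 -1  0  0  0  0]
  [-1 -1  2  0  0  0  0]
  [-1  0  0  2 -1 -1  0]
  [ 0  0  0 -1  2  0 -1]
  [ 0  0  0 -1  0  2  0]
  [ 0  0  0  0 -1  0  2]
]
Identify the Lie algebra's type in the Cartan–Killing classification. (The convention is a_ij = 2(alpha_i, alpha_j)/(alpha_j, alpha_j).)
The matrix has rank 7 with 2's on the diagonal. Reading the off-diagonal entries as Dynkin edges (a single edge where a_ij = a_ji = -1; a double or triple edge where a_ij * a_ji = 2 or 3), the diagram is a chain of 6 nodes with one extra node attached to the third node from one end (E_7). One simple-root ordering that puts it in standard form is (alpha_7, alpha_6, alpha_5, alpha_4, alpha_1, alpha_3, alpha_2). So the algebra is type E_7.

E_7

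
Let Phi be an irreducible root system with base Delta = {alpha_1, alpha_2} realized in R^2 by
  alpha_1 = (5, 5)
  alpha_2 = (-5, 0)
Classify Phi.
Compute the Cartan integers a_ij = 2(alpha_i, alpha_j)/(alpha_j, alpha_j); the resulting 2x2 Cartan matrix is
[[2, -2], [-1, 2]].
The roots have two lengths (squared-length ratio 2:1); the short ones are alpha_{2}. The associated Dynkin diagram is a chain of 2 nodes with a double edge at one end; the terminal node there is the unique short simple root (B_2), so the type is B_2 (the algebra so(5)).

type B_2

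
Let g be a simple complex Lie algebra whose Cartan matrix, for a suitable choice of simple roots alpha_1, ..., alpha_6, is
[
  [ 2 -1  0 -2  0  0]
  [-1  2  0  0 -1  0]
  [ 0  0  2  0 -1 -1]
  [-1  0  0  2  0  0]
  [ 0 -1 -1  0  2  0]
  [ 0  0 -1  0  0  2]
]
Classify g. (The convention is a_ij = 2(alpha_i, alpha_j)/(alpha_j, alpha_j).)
The matrix has rank 6 with 2's on the diagonal. Reading the off-diagonal entries as Dynkin edges (a single edge where a_ij = a_ji = -1; a double or triple edge where a_ij * a_ji = 2 or 3), the diagram is a chain of 6 nodes with a double edge at one end; the terminal node there is the unique short simple root (B_6). One simple-root ordering that puts it in standard form is (alpha_6, alpha_3, alpha_5, alpha_2, alpha_1, alpha_4). So the algebra is type B_6, i.e. so(13).

B_6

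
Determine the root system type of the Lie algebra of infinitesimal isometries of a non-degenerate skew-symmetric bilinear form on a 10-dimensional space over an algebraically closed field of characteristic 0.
C_5 (sp(10))

This is sp(10), which has dimension 10(10+1)/2 = 55 and rank 10/2 = 5. In the classification of classical Lie algebras, the symplectic algebra sp(2n) has type C_n; here n = 5, so the Dynkin diagram is a chain of 5 nodes with a double edge at one end; the terminal node there is the unique long simple root (C_5). Hence the type is C_5.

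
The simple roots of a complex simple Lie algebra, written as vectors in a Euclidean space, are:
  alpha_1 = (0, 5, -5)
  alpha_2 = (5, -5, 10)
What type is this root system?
G2

Compute the Cartan integers a_ij = 2(alpha_i, alpha_j)/(alpha_j, alpha_j); the resulting 2x2 Cartan matrix is
[[2, -1], [-3, 2]].
The roots have two lengths (squared-length ratio 3:1); the short ones are alpha_{1}. The associated Dynkin diagram is two nodes joined by a triple edge (G_2), so the type is G_2.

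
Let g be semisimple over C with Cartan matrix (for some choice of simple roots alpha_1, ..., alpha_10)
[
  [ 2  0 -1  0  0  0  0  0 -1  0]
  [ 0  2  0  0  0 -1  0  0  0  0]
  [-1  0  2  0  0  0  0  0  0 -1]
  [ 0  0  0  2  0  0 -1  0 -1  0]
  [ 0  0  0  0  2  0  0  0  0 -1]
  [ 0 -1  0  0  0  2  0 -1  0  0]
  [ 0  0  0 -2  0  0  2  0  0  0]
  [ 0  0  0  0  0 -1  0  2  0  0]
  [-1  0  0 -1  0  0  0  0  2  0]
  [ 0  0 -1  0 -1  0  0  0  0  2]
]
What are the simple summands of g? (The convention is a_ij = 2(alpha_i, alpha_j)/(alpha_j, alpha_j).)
The diagram associated to this matrix has two connected components: the simple roots {alpha_2, alpha_6, alpha_8} form a chain of 3 nodes with single edges (A_3), and {alpha_1, alpha_3, alpha_4, alpha_5, alpha_7, alpha_9, alpha_10} form a chain of 7 nodes with a double edge at one end; the terminal node there is the unique long simple root (C_7). A semisimple Lie algebra decomposes uniquely as the direct sum of simple ideals, one per connected component of its Dynkin diagram, so g ≅ A_3 ⊕ C_7 (dimension 15 + 105 = 120).

type A_3 + type C_7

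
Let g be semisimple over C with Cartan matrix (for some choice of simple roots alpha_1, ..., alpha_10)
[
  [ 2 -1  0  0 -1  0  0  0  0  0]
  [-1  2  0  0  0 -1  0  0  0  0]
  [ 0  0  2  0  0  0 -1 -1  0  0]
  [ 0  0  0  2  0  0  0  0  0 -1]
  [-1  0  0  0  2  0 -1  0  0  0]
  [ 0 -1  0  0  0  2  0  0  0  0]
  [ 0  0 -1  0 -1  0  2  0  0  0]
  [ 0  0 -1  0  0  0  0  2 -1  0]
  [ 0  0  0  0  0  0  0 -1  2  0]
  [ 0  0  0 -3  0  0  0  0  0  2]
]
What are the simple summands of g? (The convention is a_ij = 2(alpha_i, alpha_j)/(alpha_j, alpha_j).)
A8 ⊕ G2

The diagram associated to this matrix has two connected components: the simple roots {alpha_1, alpha_2, alpha_3, alpha_5, alpha_6, alpha_7, alpha_8, alpha_9} form a chain of 8 nodes with single edges (A_8), and {alpha_4, alpha_10} form two nodes joined by a triple edge (G_2). A semisimple Lie algebra decomposes uniquely as the direct sum of simple ideals, one per connected component of its Dynkin diagram, so g ≅ A_8 ⊕ G_2 (dimension 80 + 14 = 94).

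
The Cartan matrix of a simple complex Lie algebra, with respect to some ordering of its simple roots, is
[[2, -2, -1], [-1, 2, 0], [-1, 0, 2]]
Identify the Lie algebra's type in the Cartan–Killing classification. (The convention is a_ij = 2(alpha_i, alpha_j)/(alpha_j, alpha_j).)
The matrix has rank 3 with 2's on the diagonal. Reading the off-diagonal entries as Dynkin edges (a single edge where a_ij = a_ji = -1; a double or triple edge where a_ij * a_ji = 2 or 3), the diagram is a chain of 3 nodes with a double edge at one end; the terminal node there is the unique short simple root (B_3). One simple-root ordering that puts it in standard form is (alpha_3, alpha_1, alpha_2). So the algebra is type B_3, i.e. so(7).

B3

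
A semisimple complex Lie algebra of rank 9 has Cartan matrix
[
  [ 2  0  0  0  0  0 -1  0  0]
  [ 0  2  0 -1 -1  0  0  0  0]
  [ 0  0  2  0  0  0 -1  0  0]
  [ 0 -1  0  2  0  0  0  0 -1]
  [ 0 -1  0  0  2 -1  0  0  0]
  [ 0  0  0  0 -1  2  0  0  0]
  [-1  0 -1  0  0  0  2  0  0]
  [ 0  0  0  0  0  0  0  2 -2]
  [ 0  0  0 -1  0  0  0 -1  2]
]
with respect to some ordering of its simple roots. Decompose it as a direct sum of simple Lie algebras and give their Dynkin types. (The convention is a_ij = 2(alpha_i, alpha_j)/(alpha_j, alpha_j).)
The diagram associated to this matrix has two connected components: the simple roots {alpha_1, alpha_3, alpha_7} form a chain of 3 nodes with single edges (A_3), and {alpha_2, alpha_4, alpha_5, alpha_6, alpha_8, alpha_9} form a chain of 6 nodes with a double edge at one end; the terminal node there is the unique long simple root (C_6). A semisimple Lie algebra decomposes uniquely as the direct sum of simple ideals, one per connected component of its Dynkin diagram, so g ≅ A_3 ⊕ C_6 (dimension 15 + 78 = 93).

A_3 (sl(4)) ⊕ C_6 (sp(12))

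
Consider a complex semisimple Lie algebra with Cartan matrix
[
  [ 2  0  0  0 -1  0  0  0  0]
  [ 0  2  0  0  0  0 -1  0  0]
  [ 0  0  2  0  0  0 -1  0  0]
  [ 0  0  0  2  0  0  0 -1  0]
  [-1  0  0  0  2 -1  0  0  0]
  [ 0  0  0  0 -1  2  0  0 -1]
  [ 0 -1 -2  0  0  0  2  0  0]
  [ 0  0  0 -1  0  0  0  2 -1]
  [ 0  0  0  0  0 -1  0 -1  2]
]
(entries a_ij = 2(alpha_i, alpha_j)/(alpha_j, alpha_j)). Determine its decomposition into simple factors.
A_6 (sl(7)) + B_3 (so(7))

The diagram associated to this matrix has two connected components: the simple roots {alpha_1, alpha_4, alpha_5, alpha_6, alpha_8, alpha_9} form a chain of 6 nodes with single edges (A_6), and {alpha_2, alpha_3, alpha_7} form a chain of 3 nodes with a double edge at one end; the terminal node there is the unique short simple root (B_3). A semisimple Lie algebra decomposes uniquely as the direct sum of simple ideals, one per connected component of its Dynkin diagram, so g ≅ A_6 ⊕ B_3 (dimension 48 + 21 = 69).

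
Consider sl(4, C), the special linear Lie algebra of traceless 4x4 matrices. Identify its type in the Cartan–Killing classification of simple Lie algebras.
A3

This is sl(4), which has dimension 4^2 - 1 = 15 and rank 4 - 1 = 3 (a Cartan subalgebra is the diagonal traceless matrices). In the classification of classical Lie algebras, the special linear algebra sl(n+1) has type A_n; here n = 3, so the Dynkin diagram is a chain of 3 nodes with single edges (A_3). Hence the type is A_3.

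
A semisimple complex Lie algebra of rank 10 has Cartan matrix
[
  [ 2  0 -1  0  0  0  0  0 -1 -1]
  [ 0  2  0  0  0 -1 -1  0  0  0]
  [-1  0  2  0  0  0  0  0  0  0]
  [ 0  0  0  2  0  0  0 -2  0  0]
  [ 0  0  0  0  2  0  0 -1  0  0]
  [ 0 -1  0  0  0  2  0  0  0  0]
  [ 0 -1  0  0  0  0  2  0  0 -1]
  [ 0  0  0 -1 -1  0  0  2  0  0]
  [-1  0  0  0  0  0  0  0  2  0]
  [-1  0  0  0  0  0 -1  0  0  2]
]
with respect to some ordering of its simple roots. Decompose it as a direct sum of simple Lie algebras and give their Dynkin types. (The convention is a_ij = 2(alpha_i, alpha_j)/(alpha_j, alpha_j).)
The diagram associated to this matrix has two connected components: the simple roots {alpha_4, alpha_5, alpha_8} form a chain of 3 nodes with a double edge at one end; the terminal node there is the unique long simple root (C_3), and {alpha_1, alpha_2, alpha_3, alpha_6, alpha_7, alpha_9, alpha_10} form a chain of 5 nodes with a fork of two nodes at one end (D_7). A semisimple Lie algebra decomposes uniquely as the direct sum of simple ideals, one per connected component of its Dynkin diagram, so g ≅ C_3 ⊕ D_7 (dimension 21 + 91 = 112).

type C_3 ⊕ type D_7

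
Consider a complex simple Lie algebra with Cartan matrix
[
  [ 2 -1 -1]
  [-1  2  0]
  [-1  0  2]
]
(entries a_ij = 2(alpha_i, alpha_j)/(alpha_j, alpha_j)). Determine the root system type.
A_3 (sl(4))

The matrix has rank 3 with 2's on the diagonal. Reading the off-diagonal entries as Dynkin edges (a single edge where a_ij = a_ji = -1; a double or triple edge where a_ij * a_ji = 2 or 3), the diagram is a chain of 3 nodes with single edges (A_3). One simple-root ordering that puts it in standard form is (alpha_3, alpha_1, alpha_2). So the algebra is type A_3, i.e. sl(4).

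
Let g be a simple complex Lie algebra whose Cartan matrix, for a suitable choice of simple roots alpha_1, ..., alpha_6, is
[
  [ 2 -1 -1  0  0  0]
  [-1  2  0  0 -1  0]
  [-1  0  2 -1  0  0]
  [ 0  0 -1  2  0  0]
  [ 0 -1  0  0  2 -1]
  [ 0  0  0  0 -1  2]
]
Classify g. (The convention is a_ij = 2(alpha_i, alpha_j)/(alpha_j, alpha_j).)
The matrix has rank 6 with 2's on the diagonal. Reading the off-diagonal entries as Dynkin edges (a single edge where a_ij = a_ji = -1; a double or triple edge where a_ij * a_ji = 2 or 3), the diagram is a chain of 6 nodes with single edges (A_6). One simple-root ordering that puts it in standard form is (alpha_4, alpha_3, alpha_1, alpha_2, alpha_5, alpha_6). So the algebra is type A_6, i.e. sl(7).

type A_6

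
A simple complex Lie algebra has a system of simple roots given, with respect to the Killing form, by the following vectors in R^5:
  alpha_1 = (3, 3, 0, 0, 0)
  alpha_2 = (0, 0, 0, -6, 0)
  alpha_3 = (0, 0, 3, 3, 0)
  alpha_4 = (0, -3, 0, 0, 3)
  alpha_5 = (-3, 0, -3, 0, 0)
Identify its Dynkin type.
Compute the Cartan integers a_ij = 2(alpha_i, alpha_j)/(alpha_j, alpha_j); the resulting 5x5 Cartan matrix is
[[2, 0, 0, -1, -1], [0, 2, -2, 0, 0], [0, -1, 2, 0, -1], [-1, 0, 0, 2, 0], [-1, 0, -1, 0, 2]].
The roots have two lengths (squared-length ratio 2:1); the short ones are alpha_{1,3,4,5}. The associated Dynkin diagram is a chain of 5 nodes with a double edge at one end; the terminal node there is the unique long simple root (C_5), so the type is C_5 (the algebra sp(10)).

C_5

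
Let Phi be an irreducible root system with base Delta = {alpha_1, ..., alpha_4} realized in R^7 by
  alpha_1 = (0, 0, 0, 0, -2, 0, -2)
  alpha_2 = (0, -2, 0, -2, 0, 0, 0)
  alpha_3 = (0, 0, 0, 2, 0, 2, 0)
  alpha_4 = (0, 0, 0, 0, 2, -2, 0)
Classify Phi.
type A_4

Compute the Cartan integers a_ij = 2(alpha_i, alpha_j)/(alpha_j, alpha_j); the resulting 4x4 Cartan matrix is
[[2, 0, 0, -1], [0, 2, -1, 0], [0, -1, 2, -1], [-1, 0, -1, 2]].
All simple roots have the same length, so the diagram is simply laced. The associated Dynkin diagram is a chain of 4 nodes with single edges (A_4), so the type is A_4 (the algebra sl(5)).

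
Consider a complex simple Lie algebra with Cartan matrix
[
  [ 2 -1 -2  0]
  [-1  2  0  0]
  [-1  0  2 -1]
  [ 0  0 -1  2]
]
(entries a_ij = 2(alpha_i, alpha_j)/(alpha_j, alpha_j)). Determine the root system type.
type F_4

The matrix has rank 4 with 2's on the diagonal. Reading the off-diagonal entries as Dynkin edges (a single edge where a_ij = a_ji = -1; a double or triple edge where a_ij * a_ji = 2 or 3), the diagram is a chain of 4 nodes with a double edge between the middle two (F_4). One simple-root ordering that puts it in standard form is (alpha_2, alpha_1, alpha_3, alpha_4). So the algebra is type F_4.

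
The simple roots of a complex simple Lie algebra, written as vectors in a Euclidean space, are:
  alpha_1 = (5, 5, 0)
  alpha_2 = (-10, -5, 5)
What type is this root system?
Compute the Cartan integers a_ij = 2(alpha_i, alpha_j)/(alpha_j, alpha_j); the resulting 2x2 Cartan matrix is
[[2, -1], [-3, 2]].
The roots have two lengths (squared-length ratio 3:1); the short ones are alpha_{1}. The associated Dynkin diagram is two nodes joined by a triple edge (G_2), so the type is G_2.

G_2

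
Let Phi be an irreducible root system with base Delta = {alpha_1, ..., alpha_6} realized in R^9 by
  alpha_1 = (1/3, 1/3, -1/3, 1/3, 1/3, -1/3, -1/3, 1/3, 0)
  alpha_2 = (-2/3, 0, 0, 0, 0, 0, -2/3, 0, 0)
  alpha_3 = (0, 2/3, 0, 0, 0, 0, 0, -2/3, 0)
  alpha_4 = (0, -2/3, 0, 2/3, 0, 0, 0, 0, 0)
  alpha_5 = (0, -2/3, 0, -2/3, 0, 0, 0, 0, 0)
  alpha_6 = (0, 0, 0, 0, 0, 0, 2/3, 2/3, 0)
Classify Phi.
E6

Compute the Cartan integers a_ij = 2(alpha_i, alpha_j)/(alpha_j, alpha_j); the resulting 6x6 Cartan matrix is
[[2, 0, 0, 0, -1, 0], [0, 2, 0, 0, 0, -1], [0, 0, 2, -1, -1, -1], [0, 0, -1, 2, 0, 0], [-1, 0, -1, 0, 2, 0], [0, -1, -1, 0, 0, 2]].
All simple roots have the same length, so the diagram is simply laced. The associated Dynkin diagram is a chain of 5 nodes with one extra node attached to the third node from one end (E_6), so the type is E_6.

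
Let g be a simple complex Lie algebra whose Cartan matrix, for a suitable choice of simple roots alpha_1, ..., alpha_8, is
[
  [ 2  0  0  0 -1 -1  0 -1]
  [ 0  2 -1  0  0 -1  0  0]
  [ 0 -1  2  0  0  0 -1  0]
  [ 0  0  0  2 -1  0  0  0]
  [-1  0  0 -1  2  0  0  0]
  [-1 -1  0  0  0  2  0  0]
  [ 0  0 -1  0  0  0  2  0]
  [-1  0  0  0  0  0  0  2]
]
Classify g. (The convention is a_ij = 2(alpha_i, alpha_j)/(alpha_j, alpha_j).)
The matrix has rank 8 with 2's on the diagonal. Reading the off-diagonal entries as Dynkin edges (a single edge where a_ij = a_ji = -1; a double or triple edge where a_ij * a_ji = 2 or 3), the diagram is a chain of 7 nodes with one extra node attached to the third node from one end (E_8). One simple-root ordering that puts it in standard form is (alpha_4, alpha_8, alpha_5, alpha_1, alpha_6, alpha_2, alpha_3, alpha_7). So the algebra is type E_8.

E8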